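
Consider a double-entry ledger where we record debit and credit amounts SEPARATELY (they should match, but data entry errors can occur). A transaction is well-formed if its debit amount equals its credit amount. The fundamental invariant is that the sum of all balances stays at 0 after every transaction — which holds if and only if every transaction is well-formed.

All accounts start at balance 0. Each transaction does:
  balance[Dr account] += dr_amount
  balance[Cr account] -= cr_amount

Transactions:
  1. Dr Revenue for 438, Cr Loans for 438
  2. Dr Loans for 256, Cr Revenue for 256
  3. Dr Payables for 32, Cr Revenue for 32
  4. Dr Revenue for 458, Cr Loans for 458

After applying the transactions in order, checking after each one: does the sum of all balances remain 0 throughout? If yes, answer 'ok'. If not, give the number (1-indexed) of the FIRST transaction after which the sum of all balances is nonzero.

After txn 1: dr=438 cr=438 sum_balances=0
After txn 2: dr=256 cr=256 sum_balances=0
After txn 3: dr=32 cr=32 sum_balances=0
After txn 4: dr=458 cr=458 sum_balances=0

Answer: ok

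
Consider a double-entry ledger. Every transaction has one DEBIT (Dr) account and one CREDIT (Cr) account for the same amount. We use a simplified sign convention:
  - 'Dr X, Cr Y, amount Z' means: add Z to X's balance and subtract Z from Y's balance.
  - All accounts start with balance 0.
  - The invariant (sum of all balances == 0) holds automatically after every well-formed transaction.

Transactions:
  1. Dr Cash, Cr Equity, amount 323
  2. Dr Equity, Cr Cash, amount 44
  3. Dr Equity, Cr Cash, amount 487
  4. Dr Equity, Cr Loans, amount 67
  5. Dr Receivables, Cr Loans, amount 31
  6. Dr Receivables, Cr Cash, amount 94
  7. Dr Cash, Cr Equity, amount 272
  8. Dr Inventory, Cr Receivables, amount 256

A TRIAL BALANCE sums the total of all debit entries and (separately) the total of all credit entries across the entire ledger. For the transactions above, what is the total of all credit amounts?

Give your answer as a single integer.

Txn 1: credit+=323
Txn 2: credit+=44
Txn 3: credit+=487
Txn 4: credit+=67
Txn 5: credit+=31
Txn 6: credit+=94
Txn 7: credit+=272
Txn 8: credit+=256
Total credits = 1574

Answer: 1574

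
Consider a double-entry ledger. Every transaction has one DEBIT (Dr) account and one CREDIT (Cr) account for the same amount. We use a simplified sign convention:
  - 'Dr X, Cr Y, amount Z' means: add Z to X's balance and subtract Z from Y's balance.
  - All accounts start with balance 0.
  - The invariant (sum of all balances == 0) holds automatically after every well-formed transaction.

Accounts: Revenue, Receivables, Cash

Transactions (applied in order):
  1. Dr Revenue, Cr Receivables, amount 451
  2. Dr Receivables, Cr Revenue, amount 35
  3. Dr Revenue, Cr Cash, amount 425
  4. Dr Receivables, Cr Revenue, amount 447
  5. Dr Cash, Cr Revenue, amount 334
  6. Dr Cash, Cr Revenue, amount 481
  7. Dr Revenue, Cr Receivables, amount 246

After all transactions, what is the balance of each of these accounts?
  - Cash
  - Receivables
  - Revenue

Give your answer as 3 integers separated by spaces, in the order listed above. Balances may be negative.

Answer: 390 -215 -175

Derivation:
After txn 1 (Dr Revenue, Cr Receivables, amount 451): Receivables=-451 Revenue=451
After txn 2 (Dr Receivables, Cr Revenue, amount 35): Receivables=-416 Revenue=416
After txn 3 (Dr Revenue, Cr Cash, amount 425): Cash=-425 Receivables=-416 Revenue=841
After txn 4 (Dr Receivables, Cr Revenue, amount 447): Cash=-425 Receivables=31 Revenue=394
After txn 5 (Dr Cash, Cr Revenue, amount 334): Cash=-91 Receivables=31 Revenue=60
After txn 6 (Dr Cash, Cr Revenue, amount 481): Cash=390 Receivables=31 Revenue=-421
After txn 7 (Dr Revenue, Cr Receivables, amount 246): Cash=390 Receivables=-215 Revenue=-175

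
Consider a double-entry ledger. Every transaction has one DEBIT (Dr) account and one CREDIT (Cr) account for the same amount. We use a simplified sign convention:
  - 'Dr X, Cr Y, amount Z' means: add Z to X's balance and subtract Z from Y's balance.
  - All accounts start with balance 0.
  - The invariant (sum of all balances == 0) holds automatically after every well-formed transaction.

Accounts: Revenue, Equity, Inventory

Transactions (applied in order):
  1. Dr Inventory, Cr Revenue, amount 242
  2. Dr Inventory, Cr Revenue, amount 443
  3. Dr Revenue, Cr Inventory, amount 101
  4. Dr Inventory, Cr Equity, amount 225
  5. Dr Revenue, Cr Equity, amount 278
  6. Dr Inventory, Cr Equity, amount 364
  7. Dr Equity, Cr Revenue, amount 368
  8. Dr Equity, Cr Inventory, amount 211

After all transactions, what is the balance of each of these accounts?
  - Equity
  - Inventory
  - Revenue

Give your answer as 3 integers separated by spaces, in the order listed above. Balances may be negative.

After txn 1 (Dr Inventory, Cr Revenue, amount 242): Inventory=242 Revenue=-242
After txn 2 (Dr Inventory, Cr Revenue, amount 443): Inventory=685 Revenue=-685
After txn 3 (Dr Revenue, Cr Inventory, amount 101): Inventory=584 Revenue=-584
After txn 4 (Dr Inventory, Cr Equity, amount 225): Equity=-225 Inventory=809 Revenue=-584
After txn 5 (Dr Revenue, Cr Equity, amount 278): Equity=-503 Inventory=809 Revenue=-306
After txn 6 (Dr Inventory, Cr Equity, amount 364): Equity=-867 Inventory=1173 Revenue=-306
After txn 7 (Dr Equity, Cr Revenue, amount 368): Equity=-499 Inventory=1173 Revenue=-674
After txn 8 (Dr Equity, Cr Inventory, amount 211): Equity=-288 Inventory=962 Revenue=-674

Answer: -288 962 -674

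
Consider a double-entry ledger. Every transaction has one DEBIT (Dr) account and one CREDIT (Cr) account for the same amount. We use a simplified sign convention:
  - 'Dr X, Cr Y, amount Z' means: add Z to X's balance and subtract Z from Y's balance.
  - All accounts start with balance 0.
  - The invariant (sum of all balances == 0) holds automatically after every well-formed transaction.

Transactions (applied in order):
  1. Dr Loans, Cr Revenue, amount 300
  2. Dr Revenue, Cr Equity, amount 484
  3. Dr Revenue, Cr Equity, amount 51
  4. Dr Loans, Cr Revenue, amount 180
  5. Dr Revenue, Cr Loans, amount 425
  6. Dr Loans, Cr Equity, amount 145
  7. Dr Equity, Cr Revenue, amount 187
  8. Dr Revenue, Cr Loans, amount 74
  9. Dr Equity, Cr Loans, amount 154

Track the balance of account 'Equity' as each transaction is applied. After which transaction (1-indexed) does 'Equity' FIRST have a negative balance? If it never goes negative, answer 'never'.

Answer: 2

Derivation:
After txn 1: Equity=0
After txn 2: Equity=-484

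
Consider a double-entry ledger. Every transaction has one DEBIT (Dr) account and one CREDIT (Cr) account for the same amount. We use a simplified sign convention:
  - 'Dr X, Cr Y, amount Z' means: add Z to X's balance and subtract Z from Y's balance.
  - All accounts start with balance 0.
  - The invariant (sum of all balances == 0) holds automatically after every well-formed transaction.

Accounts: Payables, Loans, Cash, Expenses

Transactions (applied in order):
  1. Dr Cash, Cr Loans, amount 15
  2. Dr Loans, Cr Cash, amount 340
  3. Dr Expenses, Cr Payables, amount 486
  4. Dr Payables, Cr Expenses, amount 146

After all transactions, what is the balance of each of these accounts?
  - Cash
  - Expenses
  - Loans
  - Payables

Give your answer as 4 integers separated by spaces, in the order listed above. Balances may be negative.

Answer: -325 340 325 -340

Derivation:
After txn 1 (Dr Cash, Cr Loans, amount 15): Cash=15 Loans=-15
After txn 2 (Dr Loans, Cr Cash, amount 340): Cash=-325 Loans=325
After txn 3 (Dr Expenses, Cr Payables, amount 486): Cash=-325 Expenses=486 Loans=325 Payables=-486
After txn 4 (Dr Payables, Cr Expenses, amount 146): Cash=-325 Expenses=340 Loans=325 Payables=-340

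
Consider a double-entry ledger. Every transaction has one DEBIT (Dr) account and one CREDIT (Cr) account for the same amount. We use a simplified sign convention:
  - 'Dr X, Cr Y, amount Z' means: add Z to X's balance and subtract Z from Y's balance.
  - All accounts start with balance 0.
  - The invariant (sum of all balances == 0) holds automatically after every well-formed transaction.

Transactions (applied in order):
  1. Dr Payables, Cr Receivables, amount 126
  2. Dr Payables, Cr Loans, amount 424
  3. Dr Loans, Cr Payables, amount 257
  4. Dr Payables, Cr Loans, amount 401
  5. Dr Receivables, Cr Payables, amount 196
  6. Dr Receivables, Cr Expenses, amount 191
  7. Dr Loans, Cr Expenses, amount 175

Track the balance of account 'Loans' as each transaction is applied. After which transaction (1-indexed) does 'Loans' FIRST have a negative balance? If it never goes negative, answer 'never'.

After txn 1: Loans=0
After txn 2: Loans=-424

Answer: 2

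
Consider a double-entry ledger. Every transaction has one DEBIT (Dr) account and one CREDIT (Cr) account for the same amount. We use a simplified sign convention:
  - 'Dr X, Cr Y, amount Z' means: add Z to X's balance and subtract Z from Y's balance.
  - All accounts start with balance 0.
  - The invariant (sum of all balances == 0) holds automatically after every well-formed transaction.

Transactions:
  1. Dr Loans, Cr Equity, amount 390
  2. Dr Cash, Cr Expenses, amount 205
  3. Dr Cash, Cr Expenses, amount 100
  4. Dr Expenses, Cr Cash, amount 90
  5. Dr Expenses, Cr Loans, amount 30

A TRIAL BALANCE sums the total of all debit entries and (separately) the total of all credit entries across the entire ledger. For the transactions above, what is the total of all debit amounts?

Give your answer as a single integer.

Answer: 815

Derivation:
Txn 1: debit+=390
Txn 2: debit+=205
Txn 3: debit+=100
Txn 4: debit+=90
Txn 5: debit+=30
Total debits = 815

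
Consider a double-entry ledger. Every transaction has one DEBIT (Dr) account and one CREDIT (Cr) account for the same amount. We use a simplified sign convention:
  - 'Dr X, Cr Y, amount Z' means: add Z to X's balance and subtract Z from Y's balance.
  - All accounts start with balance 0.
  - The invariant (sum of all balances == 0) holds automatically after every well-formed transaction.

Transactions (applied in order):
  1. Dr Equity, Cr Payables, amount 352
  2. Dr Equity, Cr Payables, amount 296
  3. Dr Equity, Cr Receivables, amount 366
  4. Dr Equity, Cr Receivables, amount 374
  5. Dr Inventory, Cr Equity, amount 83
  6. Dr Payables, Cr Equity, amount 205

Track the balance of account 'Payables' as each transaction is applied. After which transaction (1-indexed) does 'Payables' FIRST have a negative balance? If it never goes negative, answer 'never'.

Answer: 1

Derivation:
After txn 1: Payables=-352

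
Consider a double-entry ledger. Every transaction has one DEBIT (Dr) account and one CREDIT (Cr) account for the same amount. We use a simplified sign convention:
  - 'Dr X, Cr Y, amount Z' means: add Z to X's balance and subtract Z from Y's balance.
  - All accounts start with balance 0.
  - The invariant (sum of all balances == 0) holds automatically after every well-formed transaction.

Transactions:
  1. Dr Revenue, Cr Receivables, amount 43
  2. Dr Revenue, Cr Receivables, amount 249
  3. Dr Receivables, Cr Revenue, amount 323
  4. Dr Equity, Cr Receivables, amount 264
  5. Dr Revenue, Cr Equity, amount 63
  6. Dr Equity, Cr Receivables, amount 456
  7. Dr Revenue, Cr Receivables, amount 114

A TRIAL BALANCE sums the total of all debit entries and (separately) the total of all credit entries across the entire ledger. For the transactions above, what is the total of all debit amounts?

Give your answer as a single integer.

Txn 1: debit+=43
Txn 2: debit+=249
Txn 3: debit+=323
Txn 4: debit+=264
Txn 5: debit+=63
Txn 6: debit+=456
Txn 7: debit+=114
Total debits = 1512

Answer: 1512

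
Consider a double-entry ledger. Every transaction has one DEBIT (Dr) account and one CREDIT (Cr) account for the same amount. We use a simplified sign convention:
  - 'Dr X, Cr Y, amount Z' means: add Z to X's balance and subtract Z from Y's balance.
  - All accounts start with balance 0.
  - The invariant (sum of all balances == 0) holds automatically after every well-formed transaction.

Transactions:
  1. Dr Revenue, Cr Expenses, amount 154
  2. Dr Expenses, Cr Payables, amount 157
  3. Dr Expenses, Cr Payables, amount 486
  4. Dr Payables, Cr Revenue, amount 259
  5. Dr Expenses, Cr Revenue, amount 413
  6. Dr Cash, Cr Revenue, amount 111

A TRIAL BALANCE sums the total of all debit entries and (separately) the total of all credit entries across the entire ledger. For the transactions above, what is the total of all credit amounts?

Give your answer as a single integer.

Answer: 1580

Derivation:
Txn 1: credit+=154
Txn 2: credit+=157
Txn 3: credit+=486
Txn 4: credit+=259
Txn 5: credit+=413
Txn 6: credit+=111
Total credits = 1580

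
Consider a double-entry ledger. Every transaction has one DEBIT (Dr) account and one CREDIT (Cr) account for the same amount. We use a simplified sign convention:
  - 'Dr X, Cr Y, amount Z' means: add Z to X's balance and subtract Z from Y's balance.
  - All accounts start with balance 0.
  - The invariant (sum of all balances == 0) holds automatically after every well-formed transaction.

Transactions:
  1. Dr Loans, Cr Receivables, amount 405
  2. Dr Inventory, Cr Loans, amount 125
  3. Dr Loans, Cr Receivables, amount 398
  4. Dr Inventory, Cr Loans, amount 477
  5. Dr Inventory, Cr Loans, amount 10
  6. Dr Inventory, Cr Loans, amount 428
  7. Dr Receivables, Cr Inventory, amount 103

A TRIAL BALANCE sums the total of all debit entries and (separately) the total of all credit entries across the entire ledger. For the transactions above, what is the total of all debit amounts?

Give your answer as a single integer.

Answer: 1946

Derivation:
Txn 1: debit+=405
Txn 2: debit+=125
Txn 3: debit+=398
Txn 4: debit+=477
Txn 5: debit+=10
Txn 6: debit+=428
Txn 7: debit+=103
Total debits = 1946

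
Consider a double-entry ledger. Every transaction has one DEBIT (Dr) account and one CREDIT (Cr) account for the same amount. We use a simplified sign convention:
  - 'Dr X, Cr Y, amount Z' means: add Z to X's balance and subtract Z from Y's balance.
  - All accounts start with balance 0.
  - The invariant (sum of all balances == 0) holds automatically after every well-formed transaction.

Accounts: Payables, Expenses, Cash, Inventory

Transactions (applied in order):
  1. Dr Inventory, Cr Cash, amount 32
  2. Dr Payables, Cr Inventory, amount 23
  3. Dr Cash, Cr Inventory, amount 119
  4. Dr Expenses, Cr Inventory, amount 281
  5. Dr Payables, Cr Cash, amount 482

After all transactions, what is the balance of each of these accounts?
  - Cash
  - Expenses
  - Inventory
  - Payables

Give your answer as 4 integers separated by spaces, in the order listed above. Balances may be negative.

After txn 1 (Dr Inventory, Cr Cash, amount 32): Cash=-32 Inventory=32
After txn 2 (Dr Payables, Cr Inventory, amount 23): Cash=-32 Inventory=9 Payables=23
After txn 3 (Dr Cash, Cr Inventory, amount 119): Cash=87 Inventory=-110 Payables=23
After txn 4 (Dr Expenses, Cr Inventory, amount 281): Cash=87 Expenses=281 Inventory=-391 Payables=23
After txn 5 (Dr Payables, Cr Cash, amount 482): Cash=-395 Expenses=281 Inventory=-391 Payables=505

Answer: -395 281 -391 505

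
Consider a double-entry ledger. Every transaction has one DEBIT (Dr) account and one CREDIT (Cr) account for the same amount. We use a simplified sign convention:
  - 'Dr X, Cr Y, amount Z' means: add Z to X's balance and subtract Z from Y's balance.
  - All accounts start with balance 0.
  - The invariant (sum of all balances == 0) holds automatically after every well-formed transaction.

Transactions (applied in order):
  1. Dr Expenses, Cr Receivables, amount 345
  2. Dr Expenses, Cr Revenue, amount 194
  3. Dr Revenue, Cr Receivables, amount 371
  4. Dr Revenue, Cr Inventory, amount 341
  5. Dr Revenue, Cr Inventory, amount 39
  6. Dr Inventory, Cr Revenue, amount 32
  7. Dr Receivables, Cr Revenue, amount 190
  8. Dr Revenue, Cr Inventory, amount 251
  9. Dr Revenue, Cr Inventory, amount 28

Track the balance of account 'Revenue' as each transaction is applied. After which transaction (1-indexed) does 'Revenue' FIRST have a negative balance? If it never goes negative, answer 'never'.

After txn 1: Revenue=0
After txn 2: Revenue=-194

Answer: 2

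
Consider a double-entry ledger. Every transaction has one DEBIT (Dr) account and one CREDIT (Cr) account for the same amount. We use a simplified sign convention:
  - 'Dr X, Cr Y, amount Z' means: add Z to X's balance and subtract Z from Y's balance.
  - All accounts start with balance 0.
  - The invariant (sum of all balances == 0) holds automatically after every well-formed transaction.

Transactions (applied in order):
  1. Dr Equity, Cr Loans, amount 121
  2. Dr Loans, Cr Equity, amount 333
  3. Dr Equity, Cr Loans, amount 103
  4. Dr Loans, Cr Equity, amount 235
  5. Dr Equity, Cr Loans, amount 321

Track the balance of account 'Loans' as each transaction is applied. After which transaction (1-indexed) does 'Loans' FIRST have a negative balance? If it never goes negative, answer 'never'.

Answer: 1

Derivation:
After txn 1: Loans=-121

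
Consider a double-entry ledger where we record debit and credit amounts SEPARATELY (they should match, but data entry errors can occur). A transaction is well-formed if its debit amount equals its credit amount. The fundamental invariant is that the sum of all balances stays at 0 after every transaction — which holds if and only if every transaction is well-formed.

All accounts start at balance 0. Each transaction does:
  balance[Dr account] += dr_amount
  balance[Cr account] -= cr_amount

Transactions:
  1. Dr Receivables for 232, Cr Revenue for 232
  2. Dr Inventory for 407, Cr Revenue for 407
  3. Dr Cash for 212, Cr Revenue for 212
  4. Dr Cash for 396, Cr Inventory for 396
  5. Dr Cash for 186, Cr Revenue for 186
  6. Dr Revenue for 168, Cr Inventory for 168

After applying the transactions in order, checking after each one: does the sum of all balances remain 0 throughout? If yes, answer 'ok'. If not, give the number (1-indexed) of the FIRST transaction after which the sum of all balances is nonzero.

Answer: ok

Derivation:
After txn 1: dr=232 cr=232 sum_balances=0
After txn 2: dr=407 cr=407 sum_balances=0
After txn 3: dr=212 cr=212 sum_balances=0
After txn 4: dr=396 cr=396 sum_balances=0
After txn 5: dr=186 cr=186 sum_balances=0
After txn 6: dr=168 cr=168 sum_balances=0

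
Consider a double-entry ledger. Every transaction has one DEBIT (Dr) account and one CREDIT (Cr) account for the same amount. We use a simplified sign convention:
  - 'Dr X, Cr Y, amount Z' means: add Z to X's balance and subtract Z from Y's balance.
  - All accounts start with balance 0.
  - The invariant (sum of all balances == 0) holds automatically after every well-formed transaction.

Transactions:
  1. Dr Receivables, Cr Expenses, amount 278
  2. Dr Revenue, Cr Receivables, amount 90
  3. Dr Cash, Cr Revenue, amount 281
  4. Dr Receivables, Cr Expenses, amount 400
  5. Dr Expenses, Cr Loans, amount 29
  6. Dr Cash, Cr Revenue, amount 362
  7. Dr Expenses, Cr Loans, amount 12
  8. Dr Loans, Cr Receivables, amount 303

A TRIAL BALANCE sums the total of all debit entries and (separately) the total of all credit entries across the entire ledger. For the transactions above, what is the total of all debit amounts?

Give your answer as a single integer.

Answer: 1755

Derivation:
Txn 1: debit+=278
Txn 2: debit+=90
Txn 3: debit+=281
Txn 4: debit+=400
Txn 5: debit+=29
Txn 6: debit+=362
Txn 7: debit+=12
Txn 8: debit+=303
Total debits = 1755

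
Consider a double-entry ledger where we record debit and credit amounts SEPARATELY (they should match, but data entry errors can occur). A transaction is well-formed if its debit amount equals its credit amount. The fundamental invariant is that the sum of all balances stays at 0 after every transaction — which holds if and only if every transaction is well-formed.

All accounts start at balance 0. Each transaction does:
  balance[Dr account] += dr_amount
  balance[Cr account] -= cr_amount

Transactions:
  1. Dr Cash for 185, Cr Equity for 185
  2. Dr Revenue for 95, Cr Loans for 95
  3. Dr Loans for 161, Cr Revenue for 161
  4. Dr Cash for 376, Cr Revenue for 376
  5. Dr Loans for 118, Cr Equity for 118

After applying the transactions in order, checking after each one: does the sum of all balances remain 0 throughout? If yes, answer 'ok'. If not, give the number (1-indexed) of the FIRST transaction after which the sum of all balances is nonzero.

After txn 1: dr=185 cr=185 sum_balances=0
After txn 2: dr=95 cr=95 sum_balances=0
After txn 3: dr=161 cr=161 sum_balances=0
After txn 4: dr=376 cr=376 sum_balances=0
After txn 5: dr=118 cr=118 sum_balances=0

Answer: ok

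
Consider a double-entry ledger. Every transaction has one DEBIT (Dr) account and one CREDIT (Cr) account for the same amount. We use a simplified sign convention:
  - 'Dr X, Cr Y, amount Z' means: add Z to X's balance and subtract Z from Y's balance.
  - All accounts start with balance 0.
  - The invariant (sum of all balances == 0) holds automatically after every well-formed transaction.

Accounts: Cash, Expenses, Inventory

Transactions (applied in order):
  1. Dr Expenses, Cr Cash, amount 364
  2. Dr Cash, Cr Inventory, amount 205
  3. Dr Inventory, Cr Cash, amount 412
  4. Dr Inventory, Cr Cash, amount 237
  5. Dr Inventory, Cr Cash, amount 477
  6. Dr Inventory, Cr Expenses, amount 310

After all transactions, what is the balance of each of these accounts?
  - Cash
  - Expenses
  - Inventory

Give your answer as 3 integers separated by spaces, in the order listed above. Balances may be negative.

Answer: -1285 54 1231

Derivation:
After txn 1 (Dr Expenses, Cr Cash, amount 364): Cash=-364 Expenses=364
After txn 2 (Dr Cash, Cr Inventory, amount 205): Cash=-159 Expenses=364 Inventory=-205
After txn 3 (Dr Inventory, Cr Cash, amount 412): Cash=-571 Expenses=364 Inventory=207
After txn 4 (Dr Inventory, Cr Cash, amount 237): Cash=-808 Expenses=364 Inventory=444
After txn 5 (Dr Inventory, Cr Cash, amount 477): Cash=-1285 Expenses=364 Inventory=921
After txn 6 (Dr Inventory, Cr Expenses, amount 310): Cash=-1285 Expenses=54 Inventory=1231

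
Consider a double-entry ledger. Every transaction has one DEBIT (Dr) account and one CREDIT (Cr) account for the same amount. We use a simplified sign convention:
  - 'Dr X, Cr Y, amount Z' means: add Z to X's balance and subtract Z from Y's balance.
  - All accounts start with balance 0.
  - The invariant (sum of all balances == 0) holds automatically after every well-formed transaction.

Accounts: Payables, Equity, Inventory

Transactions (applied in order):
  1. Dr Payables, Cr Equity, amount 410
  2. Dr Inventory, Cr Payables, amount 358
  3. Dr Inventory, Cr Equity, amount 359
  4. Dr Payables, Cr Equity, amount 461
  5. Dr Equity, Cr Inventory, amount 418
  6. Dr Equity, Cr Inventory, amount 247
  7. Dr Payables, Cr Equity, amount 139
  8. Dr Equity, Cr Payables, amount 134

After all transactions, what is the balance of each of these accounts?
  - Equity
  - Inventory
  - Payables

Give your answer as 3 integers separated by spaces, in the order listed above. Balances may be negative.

Answer: -570 52 518

Derivation:
After txn 1 (Dr Payables, Cr Equity, amount 410): Equity=-410 Payables=410
After txn 2 (Dr Inventory, Cr Payables, amount 358): Equity=-410 Inventory=358 Payables=52
After txn 3 (Dr Inventory, Cr Equity, amount 359): Equity=-769 Inventory=717 Payables=52
After txn 4 (Dr Payables, Cr Equity, amount 461): Equity=-1230 Inventory=717 Payables=513
After txn 5 (Dr Equity, Cr Inventory, amount 418): Equity=-812 Inventory=299 Payables=513
After txn 6 (Dr Equity, Cr Inventory, amount 247): Equity=-565 Inventory=52 Payables=513
After txn 7 (Dr Payables, Cr Equity, amount 139): Equity=-704 Inventory=52 Payables=652
After txn 8 (Dr Equity, Cr Payables, amount 134): Equity=-570 Inventory=52 Payables=518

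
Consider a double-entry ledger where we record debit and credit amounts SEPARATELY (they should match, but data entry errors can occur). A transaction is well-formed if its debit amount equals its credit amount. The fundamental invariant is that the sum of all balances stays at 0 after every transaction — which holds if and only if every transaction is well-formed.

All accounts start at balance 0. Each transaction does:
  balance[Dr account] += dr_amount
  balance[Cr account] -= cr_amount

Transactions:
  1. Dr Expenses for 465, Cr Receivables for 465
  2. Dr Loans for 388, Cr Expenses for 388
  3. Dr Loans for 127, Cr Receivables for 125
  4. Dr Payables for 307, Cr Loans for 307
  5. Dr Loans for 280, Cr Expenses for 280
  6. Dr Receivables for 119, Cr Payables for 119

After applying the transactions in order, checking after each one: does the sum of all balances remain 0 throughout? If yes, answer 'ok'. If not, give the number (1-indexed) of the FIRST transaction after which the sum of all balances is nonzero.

After txn 1: dr=465 cr=465 sum_balances=0
After txn 2: dr=388 cr=388 sum_balances=0
After txn 3: dr=127 cr=125 sum_balances=2
After txn 4: dr=307 cr=307 sum_balances=2
After txn 5: dr=280 cr=280 sum_balances=2
After txn 6: dr=119 cr=119 sum_balances=2

Answer: 3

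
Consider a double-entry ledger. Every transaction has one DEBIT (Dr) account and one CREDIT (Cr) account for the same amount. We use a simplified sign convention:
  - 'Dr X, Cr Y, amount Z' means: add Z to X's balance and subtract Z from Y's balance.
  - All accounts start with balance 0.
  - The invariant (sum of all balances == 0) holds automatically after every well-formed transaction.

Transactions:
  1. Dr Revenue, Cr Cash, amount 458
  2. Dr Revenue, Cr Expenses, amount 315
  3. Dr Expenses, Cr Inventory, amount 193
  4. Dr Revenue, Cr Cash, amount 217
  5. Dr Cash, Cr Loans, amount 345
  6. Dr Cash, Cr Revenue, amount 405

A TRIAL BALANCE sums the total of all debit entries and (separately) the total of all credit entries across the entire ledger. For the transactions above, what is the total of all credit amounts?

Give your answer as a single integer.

Txn 1: credit+=458
Txn 2: credit+=315
Txn 3: credit+=193
Txn 4: credit+=217
Txn 5: credit+=345
Txn 6: credit+=405
Total credits = 1933

Answer: 1933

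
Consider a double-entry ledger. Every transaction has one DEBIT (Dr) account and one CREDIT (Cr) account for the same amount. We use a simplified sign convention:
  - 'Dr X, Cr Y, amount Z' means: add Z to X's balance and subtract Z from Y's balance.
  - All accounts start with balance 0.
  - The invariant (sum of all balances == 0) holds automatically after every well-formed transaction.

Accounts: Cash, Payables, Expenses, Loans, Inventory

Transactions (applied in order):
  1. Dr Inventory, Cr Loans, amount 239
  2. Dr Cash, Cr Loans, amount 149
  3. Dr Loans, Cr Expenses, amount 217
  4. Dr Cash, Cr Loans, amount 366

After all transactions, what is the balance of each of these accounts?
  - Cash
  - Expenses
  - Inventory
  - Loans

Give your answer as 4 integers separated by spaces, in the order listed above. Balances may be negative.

Answer: 515 -217 239 -537

Derivation:
After txn 1 (Dr Inventory, Cr Loans, amount 239): Inventory=239 Loans=-239
After txn 2 (Dr Cash, Cr Loans, amount 149): Cash=149 Inventory=239 Loans=-388
After txn 3 (Dr Loans, Cr Expenses, amount 217): Cash=149 Expenses=-217 Inventory=239 Loans=-171
After txn 4 (Dr Cash, Cr Loans, amount 366): Cash=515 Expenses=-217 Inventory=239 Loans=-537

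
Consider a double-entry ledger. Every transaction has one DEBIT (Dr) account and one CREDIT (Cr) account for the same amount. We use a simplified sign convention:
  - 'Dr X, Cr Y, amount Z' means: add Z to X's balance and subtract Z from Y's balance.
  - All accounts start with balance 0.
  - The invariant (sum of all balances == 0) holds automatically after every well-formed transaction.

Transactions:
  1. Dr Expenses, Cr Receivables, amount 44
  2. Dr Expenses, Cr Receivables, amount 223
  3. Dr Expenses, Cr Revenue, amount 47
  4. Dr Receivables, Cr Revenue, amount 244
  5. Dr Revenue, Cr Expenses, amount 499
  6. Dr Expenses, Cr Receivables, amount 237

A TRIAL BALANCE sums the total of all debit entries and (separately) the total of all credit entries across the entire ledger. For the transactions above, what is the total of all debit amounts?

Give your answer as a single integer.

Txn 1: debit+=44
Txn 2: debit+=223
Txn 3: debit+=47
Txn 4: debit+=244
Txn 5: debit+=499
Txn 6: debit+=237
Total debits = 1294

Answer: 1294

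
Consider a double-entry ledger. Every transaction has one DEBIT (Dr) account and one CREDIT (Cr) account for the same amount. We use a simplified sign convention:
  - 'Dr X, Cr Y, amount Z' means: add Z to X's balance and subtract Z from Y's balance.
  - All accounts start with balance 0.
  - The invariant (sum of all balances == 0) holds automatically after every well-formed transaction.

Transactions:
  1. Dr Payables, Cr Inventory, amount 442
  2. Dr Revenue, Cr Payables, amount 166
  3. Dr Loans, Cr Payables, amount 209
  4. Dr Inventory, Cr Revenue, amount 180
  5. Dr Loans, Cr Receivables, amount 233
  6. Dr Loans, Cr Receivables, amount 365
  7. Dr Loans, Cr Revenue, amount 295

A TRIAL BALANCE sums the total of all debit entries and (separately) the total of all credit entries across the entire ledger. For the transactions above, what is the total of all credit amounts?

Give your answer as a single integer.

Answer: 1890

Derivation:
Txn 1: credit+=442
Txn 2: credit+=166
Txn 3: credit+=209
Txn 4: credit+=180
Txn 5: credit+=233
Txn 6: credit+=365
Txn 7: credit+=295
Total credits = 1890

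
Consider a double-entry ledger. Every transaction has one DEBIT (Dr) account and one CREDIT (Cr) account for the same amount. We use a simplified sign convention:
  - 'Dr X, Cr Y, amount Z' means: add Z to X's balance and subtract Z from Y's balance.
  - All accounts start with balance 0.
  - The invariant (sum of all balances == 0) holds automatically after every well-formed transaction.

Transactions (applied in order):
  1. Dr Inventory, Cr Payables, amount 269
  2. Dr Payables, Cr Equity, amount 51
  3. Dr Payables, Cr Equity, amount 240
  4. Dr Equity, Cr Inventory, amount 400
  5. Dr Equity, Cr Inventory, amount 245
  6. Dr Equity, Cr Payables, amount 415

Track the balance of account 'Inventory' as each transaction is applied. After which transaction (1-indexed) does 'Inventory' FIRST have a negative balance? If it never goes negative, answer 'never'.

After txn 1: Inventory=269
After txn 2: Inventory=269
After txn 3: Inventory=269
After txn 4: Inventory=-131

Answer: 4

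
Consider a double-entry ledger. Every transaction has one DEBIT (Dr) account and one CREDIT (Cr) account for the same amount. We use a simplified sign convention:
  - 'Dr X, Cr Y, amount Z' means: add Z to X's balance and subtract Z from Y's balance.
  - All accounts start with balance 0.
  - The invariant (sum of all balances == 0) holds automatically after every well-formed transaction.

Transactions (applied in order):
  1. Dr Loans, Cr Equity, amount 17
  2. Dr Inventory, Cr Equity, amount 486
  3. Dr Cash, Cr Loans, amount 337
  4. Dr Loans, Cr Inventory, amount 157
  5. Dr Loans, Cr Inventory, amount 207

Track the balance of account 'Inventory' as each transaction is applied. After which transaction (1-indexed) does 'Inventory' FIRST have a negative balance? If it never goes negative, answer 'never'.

After txn 1: Inventory=0
After txn 2: Inventory=486
After txn 3: Inventory=486
After txn 4: Inventory=329
After txn 5: Inventory=122

Answer: never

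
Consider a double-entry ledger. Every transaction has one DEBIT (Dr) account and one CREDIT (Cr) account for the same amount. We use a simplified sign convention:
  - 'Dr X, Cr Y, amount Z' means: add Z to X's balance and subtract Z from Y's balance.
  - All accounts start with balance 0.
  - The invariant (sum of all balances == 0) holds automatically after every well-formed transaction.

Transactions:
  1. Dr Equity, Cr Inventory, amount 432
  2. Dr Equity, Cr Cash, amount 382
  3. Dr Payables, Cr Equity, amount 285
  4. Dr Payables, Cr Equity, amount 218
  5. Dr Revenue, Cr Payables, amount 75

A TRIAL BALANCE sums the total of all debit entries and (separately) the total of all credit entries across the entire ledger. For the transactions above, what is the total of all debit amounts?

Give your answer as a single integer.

Txn 1: debit+=432
Txn 2: debit+=382
Txn 3: debit+=285
Txn 4: debit+=218
Txn 5: debit+=75
Total debits = 1392

Answer: 1392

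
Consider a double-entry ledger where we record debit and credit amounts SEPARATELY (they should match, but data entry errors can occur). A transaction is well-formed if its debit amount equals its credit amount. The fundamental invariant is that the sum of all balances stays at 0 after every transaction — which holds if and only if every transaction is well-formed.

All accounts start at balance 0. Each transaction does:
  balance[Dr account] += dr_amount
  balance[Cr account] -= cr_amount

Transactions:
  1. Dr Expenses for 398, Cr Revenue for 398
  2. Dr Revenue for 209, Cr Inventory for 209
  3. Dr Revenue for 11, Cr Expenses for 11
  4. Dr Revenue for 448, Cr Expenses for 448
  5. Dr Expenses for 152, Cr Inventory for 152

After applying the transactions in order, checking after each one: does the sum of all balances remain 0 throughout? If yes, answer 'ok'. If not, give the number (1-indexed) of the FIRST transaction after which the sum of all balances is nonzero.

Answer: ok

Derivation:
After txn 1: dr=398 cr=398 sum_balances=0
After txn 2: dr=209 cr=209 sum_balances=0
After txn 3: dr=11 cr=11 sum_balances=0
After txn 4: dr=448 cr=448 sum_balances=0
After txn 5: dr=152 cr=152 sum_balances=0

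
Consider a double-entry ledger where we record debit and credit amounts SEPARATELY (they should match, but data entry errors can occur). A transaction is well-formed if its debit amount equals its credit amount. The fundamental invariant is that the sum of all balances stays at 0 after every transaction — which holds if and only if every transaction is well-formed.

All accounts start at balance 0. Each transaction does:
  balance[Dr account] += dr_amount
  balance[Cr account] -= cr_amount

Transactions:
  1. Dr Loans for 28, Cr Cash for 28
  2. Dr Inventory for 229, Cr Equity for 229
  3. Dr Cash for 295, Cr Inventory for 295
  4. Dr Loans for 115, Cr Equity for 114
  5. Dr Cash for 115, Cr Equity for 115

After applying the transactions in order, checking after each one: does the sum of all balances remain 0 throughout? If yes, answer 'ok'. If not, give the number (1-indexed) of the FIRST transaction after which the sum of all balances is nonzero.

After txn 1: dr=28 cr=28 sum_balances=0
After txn 2: dr=229 cr=229 sum_balances=0
After txn 3: dr=295 cr=295 sum_balances=0
After txn 4: dr=115 cr=114 sum_balances=1
After txn 5: dr=115 cr=115 sum_balances=1

Answer: 4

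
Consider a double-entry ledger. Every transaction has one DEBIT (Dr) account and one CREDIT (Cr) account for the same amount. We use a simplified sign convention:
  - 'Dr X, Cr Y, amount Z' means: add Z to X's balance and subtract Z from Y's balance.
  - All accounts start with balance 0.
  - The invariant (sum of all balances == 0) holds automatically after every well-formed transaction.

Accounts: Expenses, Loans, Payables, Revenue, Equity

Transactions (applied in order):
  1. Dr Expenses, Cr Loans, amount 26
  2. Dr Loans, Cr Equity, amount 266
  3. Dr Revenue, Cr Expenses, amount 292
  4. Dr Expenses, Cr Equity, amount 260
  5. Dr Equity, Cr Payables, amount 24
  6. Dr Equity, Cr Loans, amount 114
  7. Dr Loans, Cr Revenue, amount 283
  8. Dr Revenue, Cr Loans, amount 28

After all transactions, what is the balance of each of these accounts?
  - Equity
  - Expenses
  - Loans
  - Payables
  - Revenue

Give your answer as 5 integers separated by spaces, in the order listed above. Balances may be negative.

Answer: -388 -6 381 -24 37

Derivation:
After txn 1 (Dr Expenses, Cr Loans, amount 26): Expenses=26 Loans=-26
After txn 2 (Dr Loans, Cr Equity, amount 266): Equity=-266 Expenses=26 Loans=240
After txn 3 (Dr Revenue, Cr Expenses, amount 292): Equity=-266 Expenses=-266 Loans=240 Revenue=292
After txn 4 (Dr Expenses, Cr Equity, amount 260): Equity=-526 Expenses=-6 Loans=240 Revenue=292
After txn 5 (Dr Equity, Cr Payables, amount 24): Equity=-502 Expenses=-6 Loans=240 Payables=-24 Revenue=292
After txn 6 (Dr Equity, Cr Loans, amount 114): Equity=-388 Expenses=-6 Loans=126 Payables=-24 Revenue=292
After txn 7 (Dr Loans, Cr Revenue, amount 283): Equity=-388 Expenses=-6 Loans=409 Payables=-24 Revenue=9
After txn 8 (Dr Revenue, Cr Loans, amount 28): Equity=-388 Expenses=-6 Loans=381 Payables=-24 Revenue=37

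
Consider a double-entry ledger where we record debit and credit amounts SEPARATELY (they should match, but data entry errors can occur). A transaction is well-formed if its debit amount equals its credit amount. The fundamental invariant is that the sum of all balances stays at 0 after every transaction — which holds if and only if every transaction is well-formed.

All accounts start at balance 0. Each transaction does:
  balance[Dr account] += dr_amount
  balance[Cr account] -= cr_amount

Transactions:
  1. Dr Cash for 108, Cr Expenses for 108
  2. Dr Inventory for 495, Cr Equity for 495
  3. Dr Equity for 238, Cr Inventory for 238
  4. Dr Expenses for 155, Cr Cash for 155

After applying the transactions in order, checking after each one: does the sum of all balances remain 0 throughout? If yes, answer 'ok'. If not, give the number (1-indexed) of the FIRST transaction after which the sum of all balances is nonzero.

After txn 1: dr=108 cr=108 sum_balances=0
After txn 2: dr=495 cr=495 sum_balances=0
After txn 3: dr=238 cr=238 sum_balances=0
After txn 4: dr=155 cr=155 sum_balances=0

Answer: ok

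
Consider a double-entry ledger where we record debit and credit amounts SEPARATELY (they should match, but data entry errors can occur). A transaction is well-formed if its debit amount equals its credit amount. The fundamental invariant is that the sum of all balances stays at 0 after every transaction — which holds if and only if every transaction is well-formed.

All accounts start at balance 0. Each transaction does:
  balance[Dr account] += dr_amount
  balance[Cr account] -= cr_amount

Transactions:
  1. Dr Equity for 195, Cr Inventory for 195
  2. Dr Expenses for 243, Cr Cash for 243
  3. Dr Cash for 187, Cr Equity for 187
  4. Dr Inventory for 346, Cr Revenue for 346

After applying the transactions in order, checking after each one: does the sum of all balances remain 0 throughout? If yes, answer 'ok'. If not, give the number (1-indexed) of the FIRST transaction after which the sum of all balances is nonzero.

After txn 1: dr=195 cr=195 sum_balances=0
After txn 2: dr=243 cr=243 sum_balances=0
After txn 3: dr=187 cr=187 sum_balances=0
After txn 4: dr=346 cr=346 sum_balances=0

Answer: ok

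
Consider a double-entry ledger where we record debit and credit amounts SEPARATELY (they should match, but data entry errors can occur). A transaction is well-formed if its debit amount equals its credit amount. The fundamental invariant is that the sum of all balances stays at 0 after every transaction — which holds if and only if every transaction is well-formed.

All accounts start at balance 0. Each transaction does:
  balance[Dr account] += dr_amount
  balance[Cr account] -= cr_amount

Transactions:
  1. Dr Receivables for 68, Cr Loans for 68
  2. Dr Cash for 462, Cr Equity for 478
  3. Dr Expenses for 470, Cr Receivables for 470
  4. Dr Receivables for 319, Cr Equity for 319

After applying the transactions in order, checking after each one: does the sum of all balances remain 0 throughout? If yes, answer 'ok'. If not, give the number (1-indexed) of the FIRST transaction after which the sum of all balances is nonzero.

Answer: 2

Derivation:
After txn 1: dr=68 cr=68 sum_balances=0
After txn 2: dr=462 cr=478 sum_balances=-16
After txn 3: dr=470 cr=470 sum_balances=-16
After txn 4: dr=319 cr=319 sum_balances=-16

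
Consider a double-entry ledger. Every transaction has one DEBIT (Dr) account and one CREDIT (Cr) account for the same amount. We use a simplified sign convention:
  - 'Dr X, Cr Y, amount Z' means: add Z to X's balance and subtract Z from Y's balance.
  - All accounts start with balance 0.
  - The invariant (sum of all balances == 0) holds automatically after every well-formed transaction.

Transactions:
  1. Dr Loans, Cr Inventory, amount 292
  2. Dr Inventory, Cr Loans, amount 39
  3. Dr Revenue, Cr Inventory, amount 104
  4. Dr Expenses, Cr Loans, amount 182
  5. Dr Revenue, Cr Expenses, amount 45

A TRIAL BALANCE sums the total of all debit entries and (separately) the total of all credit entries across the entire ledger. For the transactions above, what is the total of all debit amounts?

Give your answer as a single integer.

Answer: 662

Derivation:
Txn 1: debit+=292
Txn 2: debit+=39
Txn 3: debit+=104
Txn 4: debit+=182
Txn 5: debit+=45
Total debits = 662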